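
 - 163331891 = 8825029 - 172156920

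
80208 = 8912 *9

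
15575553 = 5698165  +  9877388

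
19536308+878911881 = 898448189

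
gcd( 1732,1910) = 2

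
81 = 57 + 24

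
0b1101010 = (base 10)106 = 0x6A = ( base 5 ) 411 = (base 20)56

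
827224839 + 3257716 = 830482555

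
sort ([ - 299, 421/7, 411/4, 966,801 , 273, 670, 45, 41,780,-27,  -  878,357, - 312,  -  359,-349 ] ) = [-878,- 359, - 349, - 312,-299, - 27,41,45, 421/7,411/4,  273,357, 670,780, 801 , 966]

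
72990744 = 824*88581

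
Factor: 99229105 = 5^1*19845821^1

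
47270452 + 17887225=65157677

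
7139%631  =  198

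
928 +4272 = 5200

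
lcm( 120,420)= 840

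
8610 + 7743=16353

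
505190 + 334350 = 839540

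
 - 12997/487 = - 27 + 152/487= - 26.69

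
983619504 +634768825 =1618388329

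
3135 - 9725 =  - 6590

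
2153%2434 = 2153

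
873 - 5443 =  - 4570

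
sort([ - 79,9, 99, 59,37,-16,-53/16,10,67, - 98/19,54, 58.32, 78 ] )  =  [ - 79,-16, - 98/19,  -  53/16, 9,10, 37, 54, 58.32, 59, 67,78,99 ]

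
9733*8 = 77864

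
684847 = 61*11227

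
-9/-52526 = 9/52526   =  0.00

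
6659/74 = 89 + 73/74 = 89.99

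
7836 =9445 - 1609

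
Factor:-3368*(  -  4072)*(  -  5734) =-78638920064 = - 2^7*47^1*61^1*421^1*509^1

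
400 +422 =822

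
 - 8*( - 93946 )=751568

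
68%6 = 2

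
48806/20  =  24403/10= 2440.30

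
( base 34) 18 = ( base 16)2A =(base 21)20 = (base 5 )132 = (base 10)42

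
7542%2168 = 1038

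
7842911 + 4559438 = 12402349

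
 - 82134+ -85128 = - 167262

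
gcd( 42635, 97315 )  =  5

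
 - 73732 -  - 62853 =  - 10879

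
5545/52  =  106+33/52 = 106.63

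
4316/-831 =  - 6  +  670/831 = - 5.19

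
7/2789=7/2789 = 0.00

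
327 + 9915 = 10242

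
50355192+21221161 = 71576353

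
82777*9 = 744993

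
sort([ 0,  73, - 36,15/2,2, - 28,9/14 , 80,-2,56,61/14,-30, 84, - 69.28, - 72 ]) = [ - 72, - 69.28, - 36,-30,-28 , - 2 , 0, 9/14 , 2,  61/14, 15/2, 56,73, 80, 84 ]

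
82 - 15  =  67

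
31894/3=31894/3 = 10631.33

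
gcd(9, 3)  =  3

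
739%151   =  135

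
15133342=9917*1526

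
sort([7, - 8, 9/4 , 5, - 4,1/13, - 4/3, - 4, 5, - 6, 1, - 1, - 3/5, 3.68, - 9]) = [ - 9, - 8,-6,-4,-4, - 4/3, - 1,- 3/5, 1/13 , 1, 9/4 , 3.68,5,  5,7]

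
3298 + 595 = 3893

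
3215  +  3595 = 6810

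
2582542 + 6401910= 8984452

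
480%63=39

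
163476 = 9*18164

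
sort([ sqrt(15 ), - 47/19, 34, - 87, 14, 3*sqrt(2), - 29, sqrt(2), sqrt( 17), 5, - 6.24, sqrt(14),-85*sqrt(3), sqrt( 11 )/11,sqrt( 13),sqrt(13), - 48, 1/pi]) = [ - 85*sqrt( 3), - 87, - 48, - 29 , - 6.24, - 47/19,sqrt(11 )/11,  1/pi,sqrt( 2 ), sqrt( 13), sqrt ( 13 ),sqrt(14 ),sqrt(15) , sqrt (17),3*sqrt ( 2), 5,14,  34]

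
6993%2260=213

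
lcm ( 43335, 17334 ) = 86670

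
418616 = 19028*22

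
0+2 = 2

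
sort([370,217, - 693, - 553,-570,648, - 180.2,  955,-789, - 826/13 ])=[ - 789,-693,-570, - 553,- 180.2,-826/13,  217,370,648, 955]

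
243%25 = 18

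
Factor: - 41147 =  - 23^1*1789^1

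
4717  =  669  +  4048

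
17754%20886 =17754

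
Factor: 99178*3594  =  356445732 = 2^2*3^1*17^1*599^1*2917^1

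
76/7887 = 76/7887= 0.01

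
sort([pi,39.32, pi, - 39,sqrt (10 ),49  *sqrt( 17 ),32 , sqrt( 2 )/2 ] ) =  [ - 39,sqrt(2 )/2, pi,pi , sqrt(10) , 32,39.32, 49*sqrt( 17 ) ] 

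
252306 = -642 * ( - 393) 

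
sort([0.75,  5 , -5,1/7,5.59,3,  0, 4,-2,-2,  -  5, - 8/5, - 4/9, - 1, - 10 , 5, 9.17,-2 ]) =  [- 10  , - 5, - 5, - 2, - 2, - 2, - 8/5, - 1,-4/9,0,1/7,  0.75,3 , 4,5,5, 5.59, 9.17 ]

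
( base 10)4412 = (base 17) f49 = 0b1000100111100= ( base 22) 92C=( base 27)61B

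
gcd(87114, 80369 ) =1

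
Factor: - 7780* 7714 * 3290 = - 197449086800 = - 2^4 * 5^2*7^2 * 19^1* 29^1*47^1 * 389^1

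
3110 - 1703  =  1407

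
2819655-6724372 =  - 3904717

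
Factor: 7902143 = 7902143^1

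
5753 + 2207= 7960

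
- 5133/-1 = 5133/1 = 5133.00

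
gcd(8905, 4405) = 5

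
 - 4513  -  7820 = -12333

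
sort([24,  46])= [24,46 ]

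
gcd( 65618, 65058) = 14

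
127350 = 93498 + 33852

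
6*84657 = 507942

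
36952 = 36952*1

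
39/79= 39/79 = 0.49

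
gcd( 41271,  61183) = 1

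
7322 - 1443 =5879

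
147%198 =147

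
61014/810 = 10169/135 = 75.33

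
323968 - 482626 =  - 158658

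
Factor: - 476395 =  - 5^1*  95279^1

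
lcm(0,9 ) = 0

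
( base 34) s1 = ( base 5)12303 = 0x3b9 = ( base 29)13P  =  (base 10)953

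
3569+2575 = 6144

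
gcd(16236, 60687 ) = 99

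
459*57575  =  26426925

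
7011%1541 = 847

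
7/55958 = 1/7994 = 0.00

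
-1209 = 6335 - 7544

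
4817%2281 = 255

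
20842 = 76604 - 55762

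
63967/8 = 63967/8 = 7995.88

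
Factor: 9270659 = 577^1*16067^1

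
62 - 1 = 61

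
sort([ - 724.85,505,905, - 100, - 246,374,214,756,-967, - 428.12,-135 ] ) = [-967,-724.85,-428.12, - 246, - 135, - 100, 214,374, 505,  756,905] 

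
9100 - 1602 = 7498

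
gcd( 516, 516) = 516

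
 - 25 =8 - 33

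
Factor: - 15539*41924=- 2^2*41^1*47^1*223^1*379^1 = -  651457036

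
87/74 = 87/74 = 1.18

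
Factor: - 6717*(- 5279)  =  35459043 = 3^1*2239^1*5279^1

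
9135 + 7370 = 16505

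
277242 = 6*46207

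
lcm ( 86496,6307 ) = 605472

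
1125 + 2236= 3361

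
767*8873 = 6805591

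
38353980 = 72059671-33705691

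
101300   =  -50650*(-2 )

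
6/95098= 3/47549 = 0.00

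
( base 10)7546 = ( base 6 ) 54534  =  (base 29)8S6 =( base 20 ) ih6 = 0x1d7a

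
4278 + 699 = 4977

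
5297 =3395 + 1902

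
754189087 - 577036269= 177152818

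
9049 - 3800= 5249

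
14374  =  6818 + 7556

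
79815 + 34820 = 114635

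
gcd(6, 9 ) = 3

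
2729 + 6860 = 9589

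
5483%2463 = 557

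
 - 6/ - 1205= 6/1205 = 0.00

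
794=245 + 549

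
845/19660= 169/3932 =0.04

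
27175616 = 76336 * 356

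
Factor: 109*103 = 103^1*109^1 = 11227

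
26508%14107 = 12401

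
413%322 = 91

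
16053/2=8026 + 1/2 = 8026.50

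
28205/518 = 28205/518 =54.45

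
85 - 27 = 58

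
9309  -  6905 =2404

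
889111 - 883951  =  5160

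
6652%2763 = 1126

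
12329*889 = 10960481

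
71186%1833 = 1532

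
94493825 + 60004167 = 154497992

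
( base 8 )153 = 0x6b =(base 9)128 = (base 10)107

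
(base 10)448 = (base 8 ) 700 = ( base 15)1ed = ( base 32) e0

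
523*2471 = 1292333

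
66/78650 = 3/3575 =0.00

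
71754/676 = 35877/338 = 106.14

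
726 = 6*121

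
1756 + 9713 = 11469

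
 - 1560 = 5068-6628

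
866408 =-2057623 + 2924031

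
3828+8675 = 12503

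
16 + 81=97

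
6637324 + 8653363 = 15290687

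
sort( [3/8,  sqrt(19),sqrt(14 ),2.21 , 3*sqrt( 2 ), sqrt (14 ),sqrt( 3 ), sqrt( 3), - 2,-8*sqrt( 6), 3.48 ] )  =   [ - 8*sqrt(6 ), - 2,3/8 , sqrt( 3),sqrt(3 ),2.21,  3.48,sqrt( 14),sqrt( 14),3*sqrt( 2),sqrt( 19 ) ] 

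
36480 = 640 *57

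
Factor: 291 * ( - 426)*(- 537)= 2^1*3^3 *71^1 * 97^1 * 179^1 = 66569742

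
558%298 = 260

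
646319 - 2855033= - 2208714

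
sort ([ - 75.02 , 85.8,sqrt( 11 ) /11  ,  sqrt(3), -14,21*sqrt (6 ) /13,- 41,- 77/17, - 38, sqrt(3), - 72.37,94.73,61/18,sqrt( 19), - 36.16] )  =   [ - 75.02,  -  72.37, - 41, - 38, - 36.16, - 14, - 77/17,sqrt(11) /11, sqrt( 3),sqrt (3), 61/18 , 21*sqrt(6 ) /13,  sqrt( 19) , 85.8, 94.73]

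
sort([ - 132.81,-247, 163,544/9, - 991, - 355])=[ - 991, - 355,-247,-132.81, 544/9, 163]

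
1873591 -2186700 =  - 313109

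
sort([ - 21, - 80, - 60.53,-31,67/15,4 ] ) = [-80, - 60.53,-31,  -  21,4,67/15] 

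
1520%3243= 1520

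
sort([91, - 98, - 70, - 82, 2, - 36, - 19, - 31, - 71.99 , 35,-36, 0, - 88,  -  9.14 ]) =[- 98,-88,  -  82,-71.99, - 70, - 36, - 36, - 31, - 19,-9.14,0,2,35 , 91] 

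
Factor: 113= 113^1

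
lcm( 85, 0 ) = 0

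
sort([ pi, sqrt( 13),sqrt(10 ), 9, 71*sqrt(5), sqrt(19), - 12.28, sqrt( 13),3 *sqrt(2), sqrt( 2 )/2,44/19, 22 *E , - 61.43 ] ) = [-61.43, - 12.28 , sqrt (2)/2, 44/19, pi,sqrt(10),sqrt (13), sqrt(13), 3*sqrt(2), sqrt(19), 9, 22*E, 71*sqrt( 5)] 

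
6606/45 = 146+4/5 = 146.80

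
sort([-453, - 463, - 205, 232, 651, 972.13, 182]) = [ - 463, - 453, - 205, 182, 232,651,972.13 ]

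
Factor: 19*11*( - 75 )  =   - 3^1*5^2*11^1*19^1 = - 15675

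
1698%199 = 106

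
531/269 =531/269 =1.97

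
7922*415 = 3287630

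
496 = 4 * 124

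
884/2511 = 884/2511 = 0.35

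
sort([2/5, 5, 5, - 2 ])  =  [ - 2, 2/5,5, 5] 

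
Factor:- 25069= -11^1 * 43^1 * 53^1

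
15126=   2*7563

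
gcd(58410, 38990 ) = 10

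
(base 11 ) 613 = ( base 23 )194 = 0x2e4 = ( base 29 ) pf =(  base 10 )740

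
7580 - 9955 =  - 2375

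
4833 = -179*( - 27) 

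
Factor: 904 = 2^3*113^1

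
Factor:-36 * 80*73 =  - 210240 = - 2^6*3^2*5^1*73^1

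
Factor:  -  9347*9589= -89628383 = -13^1*43^1 * 223^1*719^1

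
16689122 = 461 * 36202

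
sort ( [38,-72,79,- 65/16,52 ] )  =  [ - 72, - 65/16, 38, 52,79] 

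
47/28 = 47/28 = 1.68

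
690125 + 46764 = 736889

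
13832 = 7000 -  - 6832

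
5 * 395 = 1975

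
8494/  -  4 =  - 4247/2=- 2123.50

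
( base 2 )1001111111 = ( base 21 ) 199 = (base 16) 27F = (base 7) 1602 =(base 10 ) 639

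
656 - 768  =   - 112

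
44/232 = 11/58 = 0.19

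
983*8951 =8798833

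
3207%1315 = 577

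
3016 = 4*754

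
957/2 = 478 + 1/2= 478.50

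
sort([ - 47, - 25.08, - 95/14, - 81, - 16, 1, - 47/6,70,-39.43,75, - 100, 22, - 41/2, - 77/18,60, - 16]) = [ - 100, - 81, - 47, - 39.43, - 25.08, - 41/2,  -  16 , - 16, - 47/6 ,-95/14, - 77/18,1,22, 60, 70, 75 ] 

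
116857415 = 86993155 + 29864260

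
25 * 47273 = 1181825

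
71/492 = 71/492 = 0.14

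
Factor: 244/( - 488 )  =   - 1/2 = - 2^(-1)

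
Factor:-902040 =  - 2^3*3^1*5^1*7517^1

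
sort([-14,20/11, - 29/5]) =[ - 14,-29/5, 20/11] 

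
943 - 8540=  - 7597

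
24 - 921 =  - 897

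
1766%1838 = 1766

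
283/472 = 283/472 =0.60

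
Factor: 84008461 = 193^1*435277^1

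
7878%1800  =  678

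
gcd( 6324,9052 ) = 124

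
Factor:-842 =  - 2^1*421^1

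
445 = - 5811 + 6256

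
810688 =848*956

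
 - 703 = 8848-9551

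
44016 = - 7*( - 6288)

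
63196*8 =505568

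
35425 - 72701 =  -37276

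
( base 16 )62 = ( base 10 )98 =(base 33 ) 2w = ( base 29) 3B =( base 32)32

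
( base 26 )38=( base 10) 86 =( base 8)126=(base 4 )1112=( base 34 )2i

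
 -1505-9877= - 11382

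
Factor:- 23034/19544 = - 2^(- 2)*3^1*7^( - 1)*11^1 = - 33/28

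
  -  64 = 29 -93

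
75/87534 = 25/29178 = 0.00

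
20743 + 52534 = 73277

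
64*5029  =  321856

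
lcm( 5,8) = 40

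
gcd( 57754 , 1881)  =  1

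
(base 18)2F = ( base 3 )1220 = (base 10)51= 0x33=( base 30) 1l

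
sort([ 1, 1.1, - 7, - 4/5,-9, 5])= [ - 9,-7,-4/5,  1, 1.1,5] 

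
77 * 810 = 62370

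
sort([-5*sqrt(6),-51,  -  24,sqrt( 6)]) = [ - 51  , - 24, - 5*sqrt(6), sqrt(6)]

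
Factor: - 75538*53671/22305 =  - 4054199998/22305 = - 2^1* 3^(-1) * 5^(-1)*179^1*191^1*211^1*281^1* 1487^(-1)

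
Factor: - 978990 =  - 2^1 * 3^1*5^1*32633^1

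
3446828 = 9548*361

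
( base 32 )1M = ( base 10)54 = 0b110110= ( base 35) 1j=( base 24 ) 26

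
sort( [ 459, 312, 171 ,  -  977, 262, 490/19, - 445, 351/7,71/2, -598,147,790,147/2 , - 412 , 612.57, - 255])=[ - 977, - 598,  -  445, - 412 , - 255, 490/19,71/2,351/7,147/2,147, 171, 262,  312, 459 , 612.57,  790 ] 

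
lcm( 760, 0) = 0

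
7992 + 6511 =14503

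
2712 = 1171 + 1541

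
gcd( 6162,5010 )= 6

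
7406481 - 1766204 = 5640277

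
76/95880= 19/23970= 0.00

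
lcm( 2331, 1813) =16317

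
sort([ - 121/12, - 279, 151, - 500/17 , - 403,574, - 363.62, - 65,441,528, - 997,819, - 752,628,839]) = [ - 997,- 752, - 403, - 363.62,  -  279, - 65, - 500/17, - 121/12, 151,441, 528,574,628, 819,839]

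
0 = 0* 1137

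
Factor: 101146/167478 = 491/813 = 3^( - 1)*271^(- 1)*491^1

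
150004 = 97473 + 52531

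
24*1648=39552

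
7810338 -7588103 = 222235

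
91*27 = 2457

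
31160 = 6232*5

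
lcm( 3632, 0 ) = 0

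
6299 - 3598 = 2701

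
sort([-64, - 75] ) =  [-75, - 64 ]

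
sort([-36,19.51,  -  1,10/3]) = [ - 36,-1 , 10/3,19.51 ] 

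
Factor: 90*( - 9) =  - 2^1*3^4*5^1 = -810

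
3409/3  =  1136  +  1/3=1136.33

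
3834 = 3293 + 541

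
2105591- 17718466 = -15612875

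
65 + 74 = 139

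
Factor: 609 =3^1 * 7^1*29^1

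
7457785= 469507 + 6988278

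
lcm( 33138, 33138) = 33138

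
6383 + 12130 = 18513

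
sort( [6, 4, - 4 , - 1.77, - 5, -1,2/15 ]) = [ - 5, - 4, - 1.77,-1,2/15, 4, 6 ] 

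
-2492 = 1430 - 3922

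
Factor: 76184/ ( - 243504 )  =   - 107/342 = - 2^( - 1)*3^( -2)*19^( -1 ) * 107^1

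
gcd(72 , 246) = 6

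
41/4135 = 41/4135 = 0.01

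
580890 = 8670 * 67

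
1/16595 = 1/16595 = 0.00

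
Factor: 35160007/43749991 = 131^1 * 137^( - 1 )*239^1*1123^1*319343^ ( - 1) 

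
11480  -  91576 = - 80096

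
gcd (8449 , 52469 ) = 71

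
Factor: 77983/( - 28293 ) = -3^(-1 )*9431^( - 1 )*77983^1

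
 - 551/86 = - 551/86=- 6.41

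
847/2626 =847/2626 = 0.32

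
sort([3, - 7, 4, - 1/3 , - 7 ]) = [-7, - 7,-1/3  ,  3,4]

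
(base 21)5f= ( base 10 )120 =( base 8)170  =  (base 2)1111000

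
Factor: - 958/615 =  - 2^1*3^( - 1 )*5^( - 1)*41^(-1)*479^1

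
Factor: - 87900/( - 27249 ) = 2^2*5^2*31^( - 1 ) = 100/31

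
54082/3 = 18027 + 1/3 = 18027.33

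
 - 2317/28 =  - 331/4=- 82.75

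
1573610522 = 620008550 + 953601972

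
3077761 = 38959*79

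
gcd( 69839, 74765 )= 1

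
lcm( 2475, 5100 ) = 168300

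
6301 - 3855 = 2446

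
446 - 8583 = -8137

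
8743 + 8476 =17219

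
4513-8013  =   - 3500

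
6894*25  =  172350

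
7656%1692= 888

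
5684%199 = 112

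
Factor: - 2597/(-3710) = 7/10 = 2^( - 1) *5^ (- 1)*7^1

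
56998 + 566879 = 623877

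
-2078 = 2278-4356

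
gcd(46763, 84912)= 1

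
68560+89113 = 157673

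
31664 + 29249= 60913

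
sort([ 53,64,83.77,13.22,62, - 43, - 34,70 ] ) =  [ - 43, - 34 , 13.22,53, 62,64, 70, 83.77 ] 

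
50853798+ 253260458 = 304114256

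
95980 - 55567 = 40413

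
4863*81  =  393903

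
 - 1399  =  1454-2853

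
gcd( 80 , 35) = 5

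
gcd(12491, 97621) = 1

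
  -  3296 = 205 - 3501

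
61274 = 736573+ - 675299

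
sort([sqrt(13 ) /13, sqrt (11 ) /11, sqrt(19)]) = [ sqrt(13)/13 , sqrt( 11 )/11,sqrt( 19 )]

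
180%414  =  180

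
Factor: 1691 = 19^1*89^1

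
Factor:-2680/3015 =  - 8/9 = - 2^3*3^(  -  2)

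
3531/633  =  5 + 122/211=5.58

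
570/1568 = 285/784 =0.36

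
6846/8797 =6846/8797= 0.78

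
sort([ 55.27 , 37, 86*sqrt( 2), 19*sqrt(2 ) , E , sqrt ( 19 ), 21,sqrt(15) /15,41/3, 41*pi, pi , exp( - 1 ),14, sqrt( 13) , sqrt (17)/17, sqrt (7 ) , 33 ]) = [ sqrt( 17) /17, sqrt( 15) /15, exp(-1 ) , sqrt(7),E,pi,sqrt(13) , sqrt(19 ),41/3,  14, 21,19*sqrt(2) , 33,  37, 55.27,86*sqrt(2 ),41* pi]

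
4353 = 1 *4353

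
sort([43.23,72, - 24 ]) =[ - 24,43.23, 72] 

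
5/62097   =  5/62097=0.00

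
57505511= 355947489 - 298441978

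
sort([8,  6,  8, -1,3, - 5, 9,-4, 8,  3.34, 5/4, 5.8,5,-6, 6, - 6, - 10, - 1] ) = [- 10, - 6, - 6, - 5, - 4 , - 1, - 1, 5/4,  3,3.34,5, 5.8 , 6,  6, 8 , 8, 8 , 9] 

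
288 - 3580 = - 3292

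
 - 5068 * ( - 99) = 501732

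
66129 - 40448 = 25681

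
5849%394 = 333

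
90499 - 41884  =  48615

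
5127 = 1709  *3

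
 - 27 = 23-50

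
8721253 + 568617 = 9289870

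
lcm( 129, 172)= 516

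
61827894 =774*79881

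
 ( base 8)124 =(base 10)84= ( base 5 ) 314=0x54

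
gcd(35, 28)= 7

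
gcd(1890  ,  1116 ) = 18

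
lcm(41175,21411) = 535275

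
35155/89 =395 =395.00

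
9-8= 1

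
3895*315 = 1226925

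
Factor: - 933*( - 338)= 2^1*3^1* 13^2*311^1= 315354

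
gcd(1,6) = 1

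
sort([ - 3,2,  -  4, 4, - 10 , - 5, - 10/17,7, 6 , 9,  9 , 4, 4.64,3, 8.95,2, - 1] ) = [  -  10 ,-5, - 4, - 3, - 1, - 10/17,2, 2,3,4 , 4,4.64,6, 7, 8.95,9,9]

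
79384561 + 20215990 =99600551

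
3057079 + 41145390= 44202469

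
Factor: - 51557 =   -  11^1*43^1 * 109^1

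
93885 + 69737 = 163622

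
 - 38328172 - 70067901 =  - 108396073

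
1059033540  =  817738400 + 241295140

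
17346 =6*2891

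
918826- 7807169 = -6888343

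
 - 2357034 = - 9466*249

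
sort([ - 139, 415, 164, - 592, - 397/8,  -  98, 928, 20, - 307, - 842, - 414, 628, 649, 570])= [ - 842, - 592, - 414, -307, - 139 ,  -  98,-397/8,20, 164,  415,570, 628,649, 928]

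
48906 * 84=4108104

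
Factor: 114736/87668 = 2^2*7^( - 1 )*31^( - 1 )*71^1  =  284/217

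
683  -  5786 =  -5103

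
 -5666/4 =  - 2833/2 = -  1416.50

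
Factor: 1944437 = 11^1*47^1*3761^1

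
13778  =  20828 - 7050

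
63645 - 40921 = 22724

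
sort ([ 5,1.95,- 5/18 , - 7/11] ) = [-7/11, - 5/18, 1.95 , 5]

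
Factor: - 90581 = - 239^1 * 379^1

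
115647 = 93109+22538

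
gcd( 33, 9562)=1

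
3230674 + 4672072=7902746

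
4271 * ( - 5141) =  - 21957211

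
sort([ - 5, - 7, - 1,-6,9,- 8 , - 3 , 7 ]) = [-8, - 7, - 6, - 5, - 3, -1,7, 9] 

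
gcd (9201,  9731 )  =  1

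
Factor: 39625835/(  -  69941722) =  - 2^( -1) * 5^1*101^1*1871^( - 1)*18691^( - 1)*78467^1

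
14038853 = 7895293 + 6143560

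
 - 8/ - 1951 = 8/1951 =0.00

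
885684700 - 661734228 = 223950472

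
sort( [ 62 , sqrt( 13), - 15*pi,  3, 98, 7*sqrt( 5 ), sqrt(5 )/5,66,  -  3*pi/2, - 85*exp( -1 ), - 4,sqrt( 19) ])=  [-15*pi,-85*exp( - 1), - 3*pi/2,  -  4,sqrt( 5 )/5,3,sqrt (13),sqrt( 19),7*sqrt(5 ), 62,66,98]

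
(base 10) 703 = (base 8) 1277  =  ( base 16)2BF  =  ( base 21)1ca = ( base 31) ml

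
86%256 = 86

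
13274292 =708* 18749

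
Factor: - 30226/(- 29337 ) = 34/33= 2^1 * 3^(  -  1 )*11^ (  -  1)*17^1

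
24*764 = 18336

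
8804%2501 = 1301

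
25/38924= 25/38924 = 0.00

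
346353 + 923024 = 1269377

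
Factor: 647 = 647^1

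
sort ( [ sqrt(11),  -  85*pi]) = [ - 85*pi, sqrt ( 11 )]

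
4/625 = 4/625 = 0.01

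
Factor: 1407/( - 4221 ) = -3^( - 1) = - 1/3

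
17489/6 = 2914 + 5/6 = 2914.83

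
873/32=873/32 = 27.28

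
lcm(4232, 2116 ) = 4232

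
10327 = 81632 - 71305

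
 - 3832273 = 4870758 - 8703031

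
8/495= 8/495 = 0.02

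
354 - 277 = 77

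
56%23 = 10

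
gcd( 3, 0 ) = 3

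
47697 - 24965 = 22732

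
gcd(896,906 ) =2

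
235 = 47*5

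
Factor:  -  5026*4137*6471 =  - 2^1*3^3*7^2*197^1*359^1  *719^1  =  -134548668702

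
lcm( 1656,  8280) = 8280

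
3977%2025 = 1952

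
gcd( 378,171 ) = 9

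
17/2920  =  17/2920 = 0.01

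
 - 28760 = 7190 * ( - 4 )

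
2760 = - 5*( - 552)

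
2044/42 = 146/3 = 48.67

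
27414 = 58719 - 31305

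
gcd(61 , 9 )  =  1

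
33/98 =33/98 = 0.34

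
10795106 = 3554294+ 7240812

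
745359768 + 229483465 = 974843233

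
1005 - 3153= - 2148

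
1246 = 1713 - 467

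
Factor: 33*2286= 75438  =  2^1*3^3*11^1 *127^1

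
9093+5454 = 14547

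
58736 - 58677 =59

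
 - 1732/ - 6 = 866/3 =288.67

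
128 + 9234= 9362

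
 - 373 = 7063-7436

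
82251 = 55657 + 26594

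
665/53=12 + 29/53 = 12.55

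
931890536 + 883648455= 1815538991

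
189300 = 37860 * 5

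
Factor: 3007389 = 3^1*7^1*11^1*47^1*277^1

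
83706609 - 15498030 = 68208579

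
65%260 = 65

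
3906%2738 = 1168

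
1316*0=0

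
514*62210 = 31975940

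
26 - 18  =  8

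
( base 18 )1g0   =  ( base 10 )612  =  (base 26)ne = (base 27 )MI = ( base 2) 1001100100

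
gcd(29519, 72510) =1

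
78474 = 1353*58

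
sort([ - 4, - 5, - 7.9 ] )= [ - 7.9, - 5, - 4]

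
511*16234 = 8295574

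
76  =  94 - 18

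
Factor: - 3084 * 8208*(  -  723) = 18301640256 = 2^6 * 3^5* 19^1 * 241^1  *  257^1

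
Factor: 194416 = 2^4*29^1*419^1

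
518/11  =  47 + 1/11 = 47.09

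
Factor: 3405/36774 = 2^ ( - 1) * 3^ (- 3)*5^1 = 5/54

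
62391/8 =62391/8 = 7798.88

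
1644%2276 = 1644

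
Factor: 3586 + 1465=5051 = 5051^1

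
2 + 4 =6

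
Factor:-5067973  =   - 31^1*163483^1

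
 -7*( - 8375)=58625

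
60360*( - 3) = - 181080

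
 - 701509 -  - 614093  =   - 87416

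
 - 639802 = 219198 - 859000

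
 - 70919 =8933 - 79852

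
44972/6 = 22486/3 = 7495.33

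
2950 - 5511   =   - 2561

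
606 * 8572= 5194632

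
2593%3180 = 2593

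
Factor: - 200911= -31^1*6481^1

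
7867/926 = 8 + 459/926 = 8.50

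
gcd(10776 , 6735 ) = 1347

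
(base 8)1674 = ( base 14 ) 4c4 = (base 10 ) 956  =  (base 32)ts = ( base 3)1022102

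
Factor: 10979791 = 173^1*63467^1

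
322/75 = 322/75 = 4.29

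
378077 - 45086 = 332991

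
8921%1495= 1446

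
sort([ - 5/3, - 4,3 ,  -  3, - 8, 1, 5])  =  [-8, - 4, - 3, - 5/3, 1, 3, 5] 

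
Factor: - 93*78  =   - 7254 = - 2^1 * 3^2*13^1*31^1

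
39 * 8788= 342732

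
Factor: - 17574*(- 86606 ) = 2^2*3^1*13^1*  29^1*101^1*3331^1 = 1522013844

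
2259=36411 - 34152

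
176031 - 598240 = -422209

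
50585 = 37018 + 13567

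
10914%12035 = 10914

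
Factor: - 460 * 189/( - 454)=2^1*3^3  *5^1*7^1*23^1*  227^(-1) = 43470/227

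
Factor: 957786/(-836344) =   -  478893/418172 =- 2^(  -  2)*3^1*104543^(  -  1 ) * 159631^1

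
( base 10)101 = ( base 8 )145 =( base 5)401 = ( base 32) 35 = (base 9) 122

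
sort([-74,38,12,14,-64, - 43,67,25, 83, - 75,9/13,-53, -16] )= [ - 75, - 74, - 64,-53,- 43, - 16, 9/13, 12,14,  25,38,67 , 83]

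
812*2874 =2333688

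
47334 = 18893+28441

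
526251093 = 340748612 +185502481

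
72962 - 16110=56852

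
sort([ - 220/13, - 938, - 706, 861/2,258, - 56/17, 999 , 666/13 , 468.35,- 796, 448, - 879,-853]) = [ - 938, - 879,  -  853, - 796, - 706, - 220/13,-56/17, 666/13,258, 861/2,448, 468.35,  999 ]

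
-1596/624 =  - 133/52 = -2.56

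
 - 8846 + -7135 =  - 15981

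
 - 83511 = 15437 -98948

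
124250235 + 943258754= 1067508989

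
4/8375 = 4/8375 =0.00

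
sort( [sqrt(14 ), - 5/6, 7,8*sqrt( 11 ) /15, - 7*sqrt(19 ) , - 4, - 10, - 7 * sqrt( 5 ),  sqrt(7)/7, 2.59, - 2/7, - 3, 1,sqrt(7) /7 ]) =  [-7  *  sqrt ( 19), - 7*sqrt(5),-10, - 4, -3, - 5/6, - 2/7, sqrt(7 ) /7, sqrt(7 ) /7,1 , 8*sqrt(11 ) /15,2.59, sqrt(14)  ,  7]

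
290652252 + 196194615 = 486846867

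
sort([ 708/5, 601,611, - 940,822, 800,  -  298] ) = [-940, - 298,708/5,601, 611,800, 822]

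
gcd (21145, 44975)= 5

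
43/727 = 43/727 =0.06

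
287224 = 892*322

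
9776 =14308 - 4532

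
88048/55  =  1600 + 48/55 = 1600.87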